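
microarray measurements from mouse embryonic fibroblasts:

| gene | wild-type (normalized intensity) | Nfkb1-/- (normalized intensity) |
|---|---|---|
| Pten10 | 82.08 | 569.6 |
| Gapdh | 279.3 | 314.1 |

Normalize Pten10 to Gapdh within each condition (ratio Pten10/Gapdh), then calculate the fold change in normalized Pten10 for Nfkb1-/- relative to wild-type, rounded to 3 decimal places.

Pten10/Gapdh (wild-type) = 82.08 / 279.3 = 0.29388
Pten10/Gapdh (Nfkb1-/-) = 569.6 / 314.1 = 1.8134
Fold change = 1.8134 / 0.29388 = 6.1707

6.171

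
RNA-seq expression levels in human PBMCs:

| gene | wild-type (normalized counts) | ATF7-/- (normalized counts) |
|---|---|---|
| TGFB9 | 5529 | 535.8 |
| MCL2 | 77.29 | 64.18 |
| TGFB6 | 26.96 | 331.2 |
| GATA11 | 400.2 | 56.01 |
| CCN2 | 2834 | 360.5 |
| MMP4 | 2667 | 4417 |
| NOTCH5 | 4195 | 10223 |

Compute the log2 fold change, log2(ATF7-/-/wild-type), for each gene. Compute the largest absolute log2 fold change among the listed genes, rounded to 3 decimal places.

log2(535.8/5529) = -3.367  (TGFB9)
log2(64.18/77.29) = -0.268  (MCL2)
log2(331.2/26.96) = 3.619  (TGFB6)
log2(56.01/400.2) = -2.837  (GATA11)
log2(360.5/2834) = -2.975  (CCN2)
log2(4417/2667) = 0.728  (MMP4)
log2(10223/4195) = 1.285  (NOTCH5)
The largest magnitude belongs to TGFB6.

3.619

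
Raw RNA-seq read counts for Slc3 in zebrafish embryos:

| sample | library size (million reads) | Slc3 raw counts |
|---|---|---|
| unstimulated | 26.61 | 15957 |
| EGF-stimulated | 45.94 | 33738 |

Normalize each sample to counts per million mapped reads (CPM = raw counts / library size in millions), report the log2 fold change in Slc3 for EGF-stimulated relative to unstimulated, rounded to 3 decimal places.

CPM(unstimulated) = 15957 / 26.61 = 599.6618
CPM(EGF-stimulated) = 33738 / 45.94 = 734.3927
Fold change = 734.3927 / 599.6618 = 1.22468
log2(1.22468) = 0.2924

0.292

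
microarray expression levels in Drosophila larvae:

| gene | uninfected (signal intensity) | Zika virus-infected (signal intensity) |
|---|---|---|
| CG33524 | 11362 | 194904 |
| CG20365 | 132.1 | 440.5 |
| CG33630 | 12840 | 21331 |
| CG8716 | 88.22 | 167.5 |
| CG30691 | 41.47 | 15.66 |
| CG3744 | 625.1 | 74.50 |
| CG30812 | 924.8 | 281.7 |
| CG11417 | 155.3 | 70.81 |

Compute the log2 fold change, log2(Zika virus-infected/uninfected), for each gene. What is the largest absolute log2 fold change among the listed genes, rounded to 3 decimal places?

log2(194904/11362) = 4.100  (CG33524)
log2(440.5/132.1) = 1.738  (CG20365)
log2(21331/12840) = 0.732  (CG33630)
log2(167.5/88.22) = 0.925  (CG8716)
log2(15.66/41.47) = -1.405  (CG30691)
log2(74.50/625.1) = -3.069  (CG3744)
log2(281.7/924.8) = -1.715  (CG30812)
log2(70.81/155.3) = -1.133  (CG11417)
The largest magnitude belongs to CG33524.

4.100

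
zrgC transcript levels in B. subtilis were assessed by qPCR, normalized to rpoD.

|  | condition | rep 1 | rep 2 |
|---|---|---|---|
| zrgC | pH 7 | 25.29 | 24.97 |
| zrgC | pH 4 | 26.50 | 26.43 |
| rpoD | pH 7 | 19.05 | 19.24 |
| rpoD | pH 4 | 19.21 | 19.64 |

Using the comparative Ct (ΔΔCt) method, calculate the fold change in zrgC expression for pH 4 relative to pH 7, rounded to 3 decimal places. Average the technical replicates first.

Mean Ct: zrgC pH 7 25.130; zrgC pH 4 26.465; rpoD pH 7 19.145; rpoD pH 4 19.425
ΔCt(pH 7) = 25.130 − 19.145 = 5.985
ΔCt(pH 4) = 26.465 − 19.425 = 7.040
ΔΔCt = 7.040 − 5.985 = 1.055
Fold change = 2^(−1.055) = 0.4813

0.481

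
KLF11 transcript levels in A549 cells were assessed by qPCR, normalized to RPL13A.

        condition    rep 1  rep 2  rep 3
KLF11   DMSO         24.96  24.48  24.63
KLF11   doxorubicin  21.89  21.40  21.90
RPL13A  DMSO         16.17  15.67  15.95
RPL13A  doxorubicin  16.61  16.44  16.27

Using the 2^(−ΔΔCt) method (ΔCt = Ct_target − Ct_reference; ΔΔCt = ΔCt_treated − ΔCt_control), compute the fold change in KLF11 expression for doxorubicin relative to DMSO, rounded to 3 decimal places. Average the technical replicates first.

Mean Ct: KLF11 DMSO 24.690; KLF11 doxorubicin 21.730; RPL13A DMSO 15.930; RPL13A doxorubicin 16.440
ΔCt(DMSO) = 24.690 − 15.930 = 8.760
ΔCt(doxorubicin) = 21.730 − 16.440 = 5.290
ΔΔCt = 5.290 − 8.760 = -3.470
Fold change = 2^(−(-3.470)) = 2^3.470 = 11.0809

11.081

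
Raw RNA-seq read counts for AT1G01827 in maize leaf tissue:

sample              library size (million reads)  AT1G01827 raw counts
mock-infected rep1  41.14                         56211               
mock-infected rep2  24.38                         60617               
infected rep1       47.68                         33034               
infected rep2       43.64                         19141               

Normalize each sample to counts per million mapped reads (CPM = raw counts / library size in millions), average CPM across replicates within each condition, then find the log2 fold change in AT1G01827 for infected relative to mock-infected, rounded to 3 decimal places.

-1.768

CPM(mock-infected rep1) = 56211 / 41.14 = 1366.3345
CPM(mock-infected rep2) = 60617 / 24.38 = 2486.3413
CPM(infected rep1) = 33034 / 47.68 = 692.8272
CPM(infected rep2) = 19141 / 43.64 = 438.6114
mean CPM(mock-infected) = 1926.3379; mean CPM(infected) = 565.7193
Fold change = 565.7193 / 1926.3379 = 0.29368
log2(0.29368) = -1.7677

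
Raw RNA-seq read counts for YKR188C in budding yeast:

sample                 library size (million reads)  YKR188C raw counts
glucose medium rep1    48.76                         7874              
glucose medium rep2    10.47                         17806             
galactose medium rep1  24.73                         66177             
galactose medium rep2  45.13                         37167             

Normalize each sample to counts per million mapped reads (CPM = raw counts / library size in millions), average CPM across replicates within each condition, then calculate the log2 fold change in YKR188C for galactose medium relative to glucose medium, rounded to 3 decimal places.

0.910

CPM(glucose medium rep1) = 7874 / 48.76 = 161.4848
CPM(glucose medium rep2) = 17806 / 10.47 = 1700.6686
CPM(galactose medium rep1) = 66177 / 24.73 = 2675.9806
CPM(galactose medium rep2) = 37167 / 45.13 = 823.5542
mean CPM(glucose medium) = 931.0767; mean CPM(galactose medium) = 1749.7674
Fold change = 1749.7674 / 931.0767 = 1.87929
log2(1.87929) = 0.9102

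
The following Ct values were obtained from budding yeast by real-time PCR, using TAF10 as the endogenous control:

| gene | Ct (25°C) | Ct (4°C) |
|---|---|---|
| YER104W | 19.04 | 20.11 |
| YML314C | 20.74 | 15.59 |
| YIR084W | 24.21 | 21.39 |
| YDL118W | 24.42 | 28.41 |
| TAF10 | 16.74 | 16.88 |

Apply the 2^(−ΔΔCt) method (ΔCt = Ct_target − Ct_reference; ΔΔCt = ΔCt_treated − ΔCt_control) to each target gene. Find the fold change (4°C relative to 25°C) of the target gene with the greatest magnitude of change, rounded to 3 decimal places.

39.124

YER104W: ΔΔCt = (20.11−16.88) − (19.04−16.74) = 3.23 − 2.30 = 0.93; fold change = 2^-0.93 = 0.525
YML314C: ΔΔCt = (15.59−16.88) − (20.74−16.74) = -1.29 − 4.00 = -5.29; fold change = 2^5.29 = 39.124
YIR084W: ΔΔCt = (21.39−16.88) − (24.21−16.74) = 4.51 − 7.47 = -2.96; fold change = 2^2.96 = 7.781
YDL118W: ΔΔCt = (28.41−16.88) − (24.42−16.74) = 11.53 − 7.68 = 3.85; fold change = 2^-3.85 = 0.069
YML314C has the largest |ΔΔCt| = 5.29.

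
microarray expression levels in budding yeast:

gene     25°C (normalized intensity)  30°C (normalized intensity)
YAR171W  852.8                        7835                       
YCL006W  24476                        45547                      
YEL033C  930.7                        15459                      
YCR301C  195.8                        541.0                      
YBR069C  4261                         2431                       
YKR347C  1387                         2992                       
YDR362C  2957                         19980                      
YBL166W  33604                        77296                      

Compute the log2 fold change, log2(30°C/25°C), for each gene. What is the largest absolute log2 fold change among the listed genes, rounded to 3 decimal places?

4.054

log2(7835/852.8) = 3.200  (YAR171W)
log2(45547/24476) = 0.896  (YCL006W)
log2(15459/930.7) = 4.054  (YEL033C)
log2(541.0/195.8) = 1.466  (YCR301C)
log2(2431/4261) = -0.810  (YBR069C)
log2(2992/1387) = 1.109  (YKR347C)
log2(19980/2957) = 2.756  (YDR362C)
log2(77296/33604) = 1.202  (YBL166W)
The largest magnitude belongs to YEL033C.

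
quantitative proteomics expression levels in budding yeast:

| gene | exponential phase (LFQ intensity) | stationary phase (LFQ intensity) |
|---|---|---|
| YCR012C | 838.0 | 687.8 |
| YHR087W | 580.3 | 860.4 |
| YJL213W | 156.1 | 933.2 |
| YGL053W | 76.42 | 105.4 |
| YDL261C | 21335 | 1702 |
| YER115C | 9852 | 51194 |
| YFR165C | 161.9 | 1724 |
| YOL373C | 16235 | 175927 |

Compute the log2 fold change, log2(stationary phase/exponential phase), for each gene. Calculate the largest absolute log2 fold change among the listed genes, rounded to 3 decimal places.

log2(687.8/838.0) = -0.285  (YCR012C)
log2(860.4/580.3) = 0.568  (YHR087W)
log2(933.2/156.1) = 2.580  (YJL213W)
log2(105.4/76.42) = 0.464  (YGL053W)
log2(1702/21335) = -3.648  (YDL261C)
log2(51194/9852) = 2.377  (YER115C)
log2(1724/161.9) = 3.413  (YFR165C)
log2(175927/16235) = 3.438  (YOL373C)
The largest magnitude belongs to YDL261C.

3.648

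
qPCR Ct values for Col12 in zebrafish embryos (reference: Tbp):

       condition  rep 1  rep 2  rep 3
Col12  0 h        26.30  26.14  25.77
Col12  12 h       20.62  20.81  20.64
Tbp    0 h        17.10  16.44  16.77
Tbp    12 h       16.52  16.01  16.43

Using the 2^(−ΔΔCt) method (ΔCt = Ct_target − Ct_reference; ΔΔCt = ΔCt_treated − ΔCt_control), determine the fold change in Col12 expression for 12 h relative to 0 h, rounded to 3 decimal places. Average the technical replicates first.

30.484

Mean Ct: Col12 0 h 26.070; Col12 12 h 20.690; Tbp 0 h 16.770; Tbp 12 h 16.320
ΔCt(0 h) = 26.070 − 16.770 = 9.300
ΔCt(12 h) = 20.690 − 16.320 = 4.370
ΔΔCt = 4.370 − 9.300 = -4.930
Fold change = 2^(−(-4.930)) = 2^4.930 = 30.4844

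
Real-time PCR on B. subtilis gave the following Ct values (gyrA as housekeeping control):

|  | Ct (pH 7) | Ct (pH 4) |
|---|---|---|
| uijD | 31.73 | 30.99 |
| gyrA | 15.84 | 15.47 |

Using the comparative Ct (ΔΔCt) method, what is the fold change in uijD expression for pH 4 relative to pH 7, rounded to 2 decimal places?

ΔCt(pH 7) = 31.730 − 15.840 = 15.890
ΔCt(pH 4) = 30.990 − 15.470 = 15.520
ΔΔCt = 15.520 − 15.890 = -0.370
Fold change = 2^(−(-0.370)) = 2^0.370 = 1.292

1.29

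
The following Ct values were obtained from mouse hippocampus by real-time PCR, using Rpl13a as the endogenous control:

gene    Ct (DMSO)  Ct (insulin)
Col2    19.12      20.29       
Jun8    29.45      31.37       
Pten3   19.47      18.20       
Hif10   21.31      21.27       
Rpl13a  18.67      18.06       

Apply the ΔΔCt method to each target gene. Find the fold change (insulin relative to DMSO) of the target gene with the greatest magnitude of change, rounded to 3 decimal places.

Col2: ΔΔCt = (20.29−18.06) − (19.12−18.67) = 2.23 − 0.45 = 1.78; fold change = 2^-1.78 = 0.291
Jun8: ΔΔCt = (31.37−18.06) − (29.45−18.67) = 13.31 − 10.78 = 2.53; fold change = 2^-2.53 = 0.173
Pten3: ΔΔCt = (18.20−18.06) − (19.47−18.67) = 0.14 − 0.80 = -0.66; fold change = 2^0.66 = 1.580
Hif10: ΔΔCt = (21.27−18.06) − (21.31−18.67) = 3.21 − 2.64 = 0.57; fold change = 2^-0.57 = 0.674
Jun8 has the largest |ΔΔCt| = 2.53.

0.173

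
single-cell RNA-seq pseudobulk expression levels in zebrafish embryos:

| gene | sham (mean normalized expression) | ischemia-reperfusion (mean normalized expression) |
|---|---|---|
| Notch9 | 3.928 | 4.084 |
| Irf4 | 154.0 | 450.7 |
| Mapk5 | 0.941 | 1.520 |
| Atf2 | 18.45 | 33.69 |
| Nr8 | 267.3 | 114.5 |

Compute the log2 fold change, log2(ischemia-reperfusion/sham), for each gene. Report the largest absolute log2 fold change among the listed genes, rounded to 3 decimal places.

1.549

log2(4.084/3.928) = 0.056  (Notch9)
log2(450.7/154.0) = 1.549  (Irf4)
log2(1.520/0.941) = 0.692  (Mapk5)
log2(33.69/18.45) = 0.869  (Atf2)
log2(114.5/267.3) = -1.223  (Nr8)
The largest magnitude belongs to Irf4.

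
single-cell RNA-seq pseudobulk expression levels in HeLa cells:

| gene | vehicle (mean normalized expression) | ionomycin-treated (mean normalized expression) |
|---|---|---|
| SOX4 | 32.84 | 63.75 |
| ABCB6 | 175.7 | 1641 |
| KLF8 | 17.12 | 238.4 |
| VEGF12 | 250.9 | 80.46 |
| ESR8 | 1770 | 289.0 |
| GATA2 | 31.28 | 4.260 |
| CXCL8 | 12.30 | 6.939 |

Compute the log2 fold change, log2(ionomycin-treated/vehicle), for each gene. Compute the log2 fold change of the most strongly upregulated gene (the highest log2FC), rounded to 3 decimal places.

log2(63.75/32.84) = 0.957  (SOX4)
log2(1641/175.7) = 3.223  (ABCB6)
log2(238.4/17.12) = 3.800  (KLF8)
log2(80.46/250.9) = -1.641  (VEGF12)
log2(289.0/1770) = -2.615  (ESR8)
log2(4.260/31.28) = -2.876  (GATA2)
log2(6.939/12.30) = -0.826  (CXCL8)
KLF8 is most strongly upregulated.

3.800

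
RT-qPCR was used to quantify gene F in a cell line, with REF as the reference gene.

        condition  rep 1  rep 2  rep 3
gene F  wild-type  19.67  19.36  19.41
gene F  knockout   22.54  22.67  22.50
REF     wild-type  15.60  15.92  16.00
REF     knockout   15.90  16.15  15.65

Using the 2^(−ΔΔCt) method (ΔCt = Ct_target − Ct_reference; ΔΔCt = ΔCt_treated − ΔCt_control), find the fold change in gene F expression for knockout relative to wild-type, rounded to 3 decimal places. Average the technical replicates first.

0.122

Mean Ct: gene F wild-type 19.480; gene F knockout 22.570; REF wild-type 15.840; REF knockout 15.900
ΔCt(wild-type) = 19.480 − 15.840 = 3.640
ΔCt(knockout) = 22.570 − 15.900 = 6.670
ΔΔCt = 6.670 − 3.640 = 3.030
Fold change = 2^(−3.030) = 0.1224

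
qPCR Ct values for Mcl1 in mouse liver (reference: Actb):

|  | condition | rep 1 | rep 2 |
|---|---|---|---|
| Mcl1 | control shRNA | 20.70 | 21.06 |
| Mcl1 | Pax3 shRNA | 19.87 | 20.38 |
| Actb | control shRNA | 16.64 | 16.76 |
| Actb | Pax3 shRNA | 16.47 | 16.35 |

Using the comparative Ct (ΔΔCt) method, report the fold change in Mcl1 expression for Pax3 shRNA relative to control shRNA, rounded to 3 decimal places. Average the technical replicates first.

Mean Ct: Mcl1 control shRNA 20.880; Mcl1 Pax3 shRNA 20.125; Actb control shRNA 16.700; Actb Pax3 shRNA 16.410
ΔCt(control shRNA) = 20.880 − 16.700 = 4.180
ΔCt(Pax3 shRNA) = 20.125 − 16.410 = 3.715
ΔΔCt = 3.715 − 4.180 = -0.465
Fold change = 2^(−(-0.465)) = 2^0.465 = 1.3803

1.380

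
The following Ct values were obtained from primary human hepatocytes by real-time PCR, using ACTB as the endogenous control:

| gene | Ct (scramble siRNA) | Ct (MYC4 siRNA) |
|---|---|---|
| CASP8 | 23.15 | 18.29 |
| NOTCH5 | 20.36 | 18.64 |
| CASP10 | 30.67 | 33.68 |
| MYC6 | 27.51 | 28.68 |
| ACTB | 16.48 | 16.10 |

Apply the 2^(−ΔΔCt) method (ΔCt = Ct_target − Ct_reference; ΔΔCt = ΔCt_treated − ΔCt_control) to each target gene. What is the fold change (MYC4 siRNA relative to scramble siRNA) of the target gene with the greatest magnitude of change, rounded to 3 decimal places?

22.316

CASP8: ΔΔCt = (18.29−16.10) − (23.15−16.48) = 2.19 − 6.67 = -4.48; fold change = 2^4.48 = 22.316
NOTCH5: ΔΔCt = (18.64−16.10) − (20.36−16.48) = 2.54 − 3.88 = -1.34; fold change = 2^1.34 = 2.532
CASP10: ΔΔCt = (33.68−16.10) − (30.67−16.48) = 17.58 − 14.19 = 3.39; fold change = 2^-3.39 = 0.095
MYC6: ΔΔCt = (28.68−16.10) − (27.51−16.48) = 12.58 − 11.03 = 1.55; fold change = 2^-1.55 = 0.342
CASP8 has the largest |ΔΔCt| = 4.48.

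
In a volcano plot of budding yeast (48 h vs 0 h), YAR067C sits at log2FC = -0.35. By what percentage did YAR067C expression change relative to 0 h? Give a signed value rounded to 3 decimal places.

-21.542%

Fold change = 2^(-0.35) = 0.7846
Percent change = (FC − 1) × 100% = (0.7846 − 1) × 100 = -21.542%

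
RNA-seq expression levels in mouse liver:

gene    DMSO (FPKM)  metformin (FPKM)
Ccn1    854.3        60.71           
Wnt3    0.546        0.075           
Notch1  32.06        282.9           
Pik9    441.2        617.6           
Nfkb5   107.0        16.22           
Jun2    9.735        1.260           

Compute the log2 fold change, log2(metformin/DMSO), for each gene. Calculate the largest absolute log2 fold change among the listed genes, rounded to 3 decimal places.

3.815

log2(60.71/854.3) = -3.815  (Ccn1)
log2(0.075/0.546) = -2.864  (Wnt3)
log2(282.9/32.06) = 3.141  (Notch1)
log2(617.6/441.2) = 0.485  (Pik9)
log2(16.22/107.0) = -2.722  (Nfkb5)
log2(1.260/9.735) = -2.950  (Jun2)
The largest magnitude belongs to Ccn1.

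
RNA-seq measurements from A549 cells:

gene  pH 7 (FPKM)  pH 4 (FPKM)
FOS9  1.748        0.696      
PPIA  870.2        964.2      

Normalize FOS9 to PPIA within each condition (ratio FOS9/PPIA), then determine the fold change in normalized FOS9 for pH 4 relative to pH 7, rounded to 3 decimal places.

0.359

FOS9/PPIA (pH 7) = 1.748 / 870.2 = 0.0020087
FOS9/PPIA (pH 4) = 0.696 / 964.2 = 0.00072184
Fold change = 0.00072184 / 0.0020087 = 0.3594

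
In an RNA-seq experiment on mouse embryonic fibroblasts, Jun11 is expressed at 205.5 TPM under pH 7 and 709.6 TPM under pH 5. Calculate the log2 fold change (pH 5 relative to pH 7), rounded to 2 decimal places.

Fold change = 709.6 / 205.5 = 3.4530
log2(3.4530) = 1.788

1.79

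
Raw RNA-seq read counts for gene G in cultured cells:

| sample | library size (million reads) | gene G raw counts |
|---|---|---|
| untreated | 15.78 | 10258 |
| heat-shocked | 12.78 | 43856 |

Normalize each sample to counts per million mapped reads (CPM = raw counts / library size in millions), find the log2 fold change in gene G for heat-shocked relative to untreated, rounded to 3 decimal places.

2.400

CPM(untreated) = 10258 / 15.78 = 650.0634
CPM(heat-shocked) = 43856 / 12.78 = 3431.6119
Fold change = 3431.6119 / 650.0634 = 5.27889
log2(5.27889) = 2.4002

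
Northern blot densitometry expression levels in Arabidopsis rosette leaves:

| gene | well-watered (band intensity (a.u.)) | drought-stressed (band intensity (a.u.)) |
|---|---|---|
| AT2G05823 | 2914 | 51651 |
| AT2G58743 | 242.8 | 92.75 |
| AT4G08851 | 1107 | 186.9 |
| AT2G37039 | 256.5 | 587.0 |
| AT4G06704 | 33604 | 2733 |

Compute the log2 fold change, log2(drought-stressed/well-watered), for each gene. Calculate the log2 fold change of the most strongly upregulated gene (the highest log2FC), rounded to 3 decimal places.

log2(51651/2914) = 4.148  (AT2G05823)
log2(92.75/242.8) = -1.388  (AT2G58743)
log2(186.9/1107) = -2.566  (AT4G08851)
log2(587.0/256.5) = 1.194  (AT2G37039)
log2(2733/33604) = -3.620  (AT4G06704)
AT2G05823 is most strongly upregulated.

4.148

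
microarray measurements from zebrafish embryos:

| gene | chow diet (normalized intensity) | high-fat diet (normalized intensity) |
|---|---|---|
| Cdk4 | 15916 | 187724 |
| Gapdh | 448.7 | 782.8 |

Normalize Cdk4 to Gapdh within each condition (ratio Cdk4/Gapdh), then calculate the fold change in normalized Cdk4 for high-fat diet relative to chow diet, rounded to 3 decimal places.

Cdk4/Gapdh (chow diet) = 15916 / 448.7 = 35.471
Cdk4/Gapdh (high-fat diet) = 187724 / 782.8 = 239.81
Fold change = 239.81 / 35.471 = 6.7607

6.761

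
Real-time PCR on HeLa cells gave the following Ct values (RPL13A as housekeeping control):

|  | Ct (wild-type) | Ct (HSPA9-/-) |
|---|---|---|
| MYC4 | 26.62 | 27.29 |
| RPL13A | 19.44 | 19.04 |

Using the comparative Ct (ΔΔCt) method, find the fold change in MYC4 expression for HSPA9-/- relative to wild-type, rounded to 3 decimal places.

ΔCt(wild-type) = 26.620 − 19.440 = 7.180
ΔCt(HSPA9-/-) = 27.290 − 19.040 = 8.250
ΔΔCt = 8.250 − 7.180 = 1.070
Fold change = 2^(−1.070) = 0.4763

0.476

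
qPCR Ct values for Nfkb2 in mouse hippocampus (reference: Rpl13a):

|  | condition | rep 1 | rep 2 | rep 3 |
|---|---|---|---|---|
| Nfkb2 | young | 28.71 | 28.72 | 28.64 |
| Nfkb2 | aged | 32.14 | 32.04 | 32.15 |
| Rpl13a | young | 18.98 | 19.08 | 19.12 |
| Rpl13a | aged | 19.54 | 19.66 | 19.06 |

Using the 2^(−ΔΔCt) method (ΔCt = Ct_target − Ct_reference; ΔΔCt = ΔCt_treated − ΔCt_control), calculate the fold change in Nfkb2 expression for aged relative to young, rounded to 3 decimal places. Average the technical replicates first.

0.120

Mean Ct: Nfkb2 young 28.690; Nfkb2 aged 32.110; Rpl13a young 19.060; Rpl13a aged 19.420
ΔCt(young) = 28.690 − 19.060 = 9.630
ΔCt(aged) = 32.110 − 19.420 = 12.690
ΔΔCt = 12.690 − 9.630 = 3.060
Fold change = 2^(−3.060) = 0.1199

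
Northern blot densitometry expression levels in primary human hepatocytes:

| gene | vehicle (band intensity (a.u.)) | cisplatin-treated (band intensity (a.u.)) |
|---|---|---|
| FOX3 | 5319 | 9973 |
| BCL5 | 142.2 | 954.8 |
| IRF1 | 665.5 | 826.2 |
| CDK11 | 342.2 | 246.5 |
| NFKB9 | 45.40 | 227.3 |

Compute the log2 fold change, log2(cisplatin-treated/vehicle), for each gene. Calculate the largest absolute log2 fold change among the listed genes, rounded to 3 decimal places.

log2(9973/5319) = 0.907  (FOX3)
log2(954.8/142.2) = 2.747  (BCL5)
log2(826.2/665.5) = 0.312  (IRF1)
log2(246.5/342.2) = -0.473  (CDK11)
log2(227.3/45.40) = 2.324  (NFKB9)
The largest magnitude belongs to BCL5.

2.747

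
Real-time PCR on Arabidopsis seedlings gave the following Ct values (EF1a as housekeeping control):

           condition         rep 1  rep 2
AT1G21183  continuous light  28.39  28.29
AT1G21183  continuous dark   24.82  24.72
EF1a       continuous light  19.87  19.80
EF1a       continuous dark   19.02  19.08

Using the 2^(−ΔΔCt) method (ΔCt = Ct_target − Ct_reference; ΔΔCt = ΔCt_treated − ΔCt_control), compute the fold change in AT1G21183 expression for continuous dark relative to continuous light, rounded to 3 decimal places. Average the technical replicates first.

Mean Ct: AT1G21183 continuous light 28.340; AT1G21183 continuous dark 24.770; EF1a continuous light 19.835; EF1a continuous dark 19.050
ΔCt(continuous light) = 28.340 − 19.835 = 8.505
ΔCt(continuous dark) = 24.770 − 19.050 = 5.720
ΔΔCt = 5.720 − 8.505 = -2.785
Fold change = 2^(−(-2.785)) = 2^2.785 = 6.8924

6.892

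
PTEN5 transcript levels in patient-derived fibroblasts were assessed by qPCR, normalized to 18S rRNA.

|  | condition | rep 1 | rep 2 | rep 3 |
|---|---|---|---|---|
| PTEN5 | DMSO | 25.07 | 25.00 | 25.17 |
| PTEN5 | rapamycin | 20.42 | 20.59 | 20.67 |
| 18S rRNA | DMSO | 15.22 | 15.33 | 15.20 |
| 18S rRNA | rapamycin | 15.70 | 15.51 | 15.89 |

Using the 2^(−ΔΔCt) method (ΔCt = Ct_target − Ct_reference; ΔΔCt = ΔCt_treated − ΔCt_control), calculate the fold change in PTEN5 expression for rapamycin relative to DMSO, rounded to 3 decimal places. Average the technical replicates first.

31.341

Mean Ct: PTEN5 DMSO 25.080; PTEN5 rapamycin 20.560; 18S rRNA DMSO 15.250; 18S rRNA rapamycin 15.700
ΔCt(DMSO) = 25.080 − 15.250 = 9.830
ΔCt(rapamycin) = 20.560 − 15.700 = 4.860
ΔΔCt = 4.860 − 9.830 = -4.970
Fold change = 2^(−(-4.970)) = 2^4.970 = 31.3414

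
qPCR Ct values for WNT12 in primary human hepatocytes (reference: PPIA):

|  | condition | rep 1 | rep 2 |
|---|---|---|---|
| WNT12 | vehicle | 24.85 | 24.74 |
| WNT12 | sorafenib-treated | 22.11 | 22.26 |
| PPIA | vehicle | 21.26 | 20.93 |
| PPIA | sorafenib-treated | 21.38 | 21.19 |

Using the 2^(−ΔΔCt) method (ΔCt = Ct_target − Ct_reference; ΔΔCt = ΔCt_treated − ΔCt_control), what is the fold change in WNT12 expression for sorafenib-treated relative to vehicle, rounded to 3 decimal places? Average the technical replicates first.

6.964

Mean Ct: WNT12 vehicle 24.795; WNT12 sorafenib-treated 22.185; PPIA vehicle 21.095; PPIA sorafenib-treated 21.285
ΔCt(vehicle) = 24.795 − 21.095 = 3.700
ΔCt(sorafenib-treated) = 22.185 − 21.285 = 0.900
ΔΔCt = 0.900 − 3.700 = -2.800
Fold change = 2^(−(-2.800)) = 2^2.800 = 6.9644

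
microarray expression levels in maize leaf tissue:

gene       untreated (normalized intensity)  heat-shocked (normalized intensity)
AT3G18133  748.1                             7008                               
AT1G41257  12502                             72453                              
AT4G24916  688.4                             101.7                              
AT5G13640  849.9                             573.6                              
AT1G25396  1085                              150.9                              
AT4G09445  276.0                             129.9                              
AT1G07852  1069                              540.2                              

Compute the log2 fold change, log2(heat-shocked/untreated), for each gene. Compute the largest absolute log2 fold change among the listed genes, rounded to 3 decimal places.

log2(7008/748.1) = 3.228  (AT3G18133)
log2(72453/12502) = 2.535  (AT1G41257)
log2(101.7/688.4) = -2.759  (AT4G24916)
log2(573.6/849.9) = -0.567  (AT5G13640)
log2(150.9/1085) = -2.846  (AT1G25396)
log2(129.9/276.0) = -1.087  (AT4G09445)
log2(540.2/1069) = -0.985  (AT1G07852)
The largest magnitude belongs to AT3G18133.

3.228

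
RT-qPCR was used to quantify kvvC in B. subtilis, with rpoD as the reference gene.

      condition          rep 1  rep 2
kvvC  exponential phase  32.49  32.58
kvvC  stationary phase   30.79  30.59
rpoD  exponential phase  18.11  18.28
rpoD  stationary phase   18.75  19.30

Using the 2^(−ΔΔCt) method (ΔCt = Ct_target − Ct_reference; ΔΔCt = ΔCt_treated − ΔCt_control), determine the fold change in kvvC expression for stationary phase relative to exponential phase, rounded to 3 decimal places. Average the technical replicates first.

Mean Ct: kvvC exponential phase 32.535; kvvC stationary phase 30.690; rpoD exponential phase 18.195; rpoD stationary phase 19.025
ΔCt(exponential phase) = 32.535 − 18.195 = 14.340
ΔCt(stationary phase) = 30.690 − 19.025 = 11.665
ΔΔCt = 11.665 − 14.340 = -2.675
Fold change = 2^(−(-2.675)) = 2^2.675 = 6.3864

6.386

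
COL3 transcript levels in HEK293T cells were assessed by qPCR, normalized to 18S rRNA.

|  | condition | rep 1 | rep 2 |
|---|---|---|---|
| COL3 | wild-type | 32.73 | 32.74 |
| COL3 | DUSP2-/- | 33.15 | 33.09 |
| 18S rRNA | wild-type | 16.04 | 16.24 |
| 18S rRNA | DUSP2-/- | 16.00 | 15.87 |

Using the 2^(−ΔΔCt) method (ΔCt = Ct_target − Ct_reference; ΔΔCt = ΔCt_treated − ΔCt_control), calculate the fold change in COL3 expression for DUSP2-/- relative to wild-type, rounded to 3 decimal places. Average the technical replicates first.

0.664

Mean Ct: COL3 wild-type 32.735; COL3 DUSP2-/- 33.120; 18S rRNA wild-type 16.140; 18S rRNA DUSP2-/- 15.935
ΔCt(wild-type) = 32.735 − 16.140 = 16.595
ΔCt(DUSP2-/-) = 33.120 − 15.935 = 17.185
ΔΔCt = 17.185 − 16.595 = 0.590
Fold change = 2^(−0.590) = 0.6643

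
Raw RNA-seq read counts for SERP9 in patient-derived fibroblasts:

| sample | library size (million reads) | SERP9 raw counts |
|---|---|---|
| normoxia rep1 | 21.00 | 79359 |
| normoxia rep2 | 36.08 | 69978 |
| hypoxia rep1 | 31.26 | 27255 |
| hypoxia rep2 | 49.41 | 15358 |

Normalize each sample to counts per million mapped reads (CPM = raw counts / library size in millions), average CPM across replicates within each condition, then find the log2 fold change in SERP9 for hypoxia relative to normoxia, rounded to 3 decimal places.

CPM(normoxia rep1) = 79359 / 21.00 = 3779.0000
CPM(normoxia rep2) = 69978 / 36.08 = 1939.5233
CPM(hypoxia rep1) = 27255 / 31.26 = 871.8810
CPM(hypoxia rep2) = 15358 / 49.41 = 310.8278
mean CPM(normoxia) = 2859.2616; mean CPM(hypoxia) = 591.3544
Fold change = 591.3544 / 2859.2616 = 0.20682
log2(0.20682) = -2.2735

-2.274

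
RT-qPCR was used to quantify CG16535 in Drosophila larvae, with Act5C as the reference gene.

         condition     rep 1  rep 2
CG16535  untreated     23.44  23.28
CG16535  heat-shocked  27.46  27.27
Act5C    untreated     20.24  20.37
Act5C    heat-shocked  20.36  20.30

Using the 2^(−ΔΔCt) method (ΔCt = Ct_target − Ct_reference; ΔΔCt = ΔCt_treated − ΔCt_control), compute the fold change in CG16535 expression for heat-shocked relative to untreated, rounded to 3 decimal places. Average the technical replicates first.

Mean Ct: CG16535 untreated 23.360; CG16535 heat-shocked 27.365; Act5C untreated 20.305; Act5C heat-shocked 20.330
ΔCt(untreated) = 23.360 − 20.305 = 3.055
ΔCt(heat-shocked) = 27.365 − 20.330 = 7.035
ΔΔCt = 7.035 − 3.055 = 3.980
Fold change = 2^(−3.980) = 0.0634

0.063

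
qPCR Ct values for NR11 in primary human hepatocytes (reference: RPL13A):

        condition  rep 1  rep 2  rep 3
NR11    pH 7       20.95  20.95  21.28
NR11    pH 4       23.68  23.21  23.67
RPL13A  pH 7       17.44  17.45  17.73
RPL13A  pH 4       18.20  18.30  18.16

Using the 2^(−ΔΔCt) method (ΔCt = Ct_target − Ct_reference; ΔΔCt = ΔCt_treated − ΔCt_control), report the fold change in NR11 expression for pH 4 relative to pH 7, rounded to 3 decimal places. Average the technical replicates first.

0.291

Mean Ct: NR11 pH 7 21.060; NR11 pH 4 23.520; RPL13A pH 7 17.540; RPL13A pH 4 18.220
ΔCt(pH 7) = 21.060 − 17.540 = 3.520
ΔCt(pH 4) = 23.520 − 18.220 = 5.300
ΔΔCt = 5.300 − 3.520 = 1.780
Fold change = 2^(−1.780) = 0.2912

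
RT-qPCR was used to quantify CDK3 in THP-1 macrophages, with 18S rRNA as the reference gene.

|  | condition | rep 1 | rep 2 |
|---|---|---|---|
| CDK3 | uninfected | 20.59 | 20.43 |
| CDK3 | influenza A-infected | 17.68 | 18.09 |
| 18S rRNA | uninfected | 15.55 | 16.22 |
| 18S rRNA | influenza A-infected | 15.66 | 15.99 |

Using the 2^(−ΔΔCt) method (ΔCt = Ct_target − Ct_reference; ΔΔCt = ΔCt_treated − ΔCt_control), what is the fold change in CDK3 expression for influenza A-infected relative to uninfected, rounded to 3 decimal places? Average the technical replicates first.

Mean Ct: CDK3 uninfected 20.510; CDK3 influenza A-infected 17.885; 18S rRNA uninfected 15.885; 18S rRNA influenza A-infected 15.825
ΔCt(uninfected) = 20.510 − 15.885 = 4.625
ΔCt(influenza A-infected) = 17.885 − 15.825 = 2.060
ΔΔCt = 2.060 − 4.625 = -2.565
Fold change = 2^(−(-2.565)) = 2^2.565 = 5.9176

5.918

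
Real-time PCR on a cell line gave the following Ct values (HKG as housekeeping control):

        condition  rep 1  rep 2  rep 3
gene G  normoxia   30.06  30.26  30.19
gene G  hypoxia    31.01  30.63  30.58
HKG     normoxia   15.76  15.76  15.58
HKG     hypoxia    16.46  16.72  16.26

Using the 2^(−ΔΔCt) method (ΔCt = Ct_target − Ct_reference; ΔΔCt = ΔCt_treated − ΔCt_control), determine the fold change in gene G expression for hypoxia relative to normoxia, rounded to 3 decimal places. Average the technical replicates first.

Mean Ct: gene G normoxia 30.170; gene G hypoxia 30.740; HKG normoxia 15.700; HKG hypoxia 16.480
ΔCt(normoxia) = 30.170 − 15.700 = 14.470
ΔCt(hypoxia) = 30.740 − 16.480 = 14.260
ΔΔCt = 14.260 − 14.470 = -0.210
Fold change = 2^(−(-0.210)) = 2^0.210 = 1.1567

1.157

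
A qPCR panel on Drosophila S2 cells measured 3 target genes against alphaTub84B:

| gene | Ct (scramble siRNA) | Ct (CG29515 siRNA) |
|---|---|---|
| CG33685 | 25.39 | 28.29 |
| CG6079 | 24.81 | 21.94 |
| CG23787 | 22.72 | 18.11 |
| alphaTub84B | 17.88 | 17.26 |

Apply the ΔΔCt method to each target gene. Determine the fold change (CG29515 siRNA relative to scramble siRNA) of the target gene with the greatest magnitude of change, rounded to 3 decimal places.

CG33685: ΔΔCt = (28.29−17.26) − (25.39−17.88) = 11.03 − 7.51 = 3.52; fold change = 2^-3.52 = 0.087
CG6079: ΔΔCt = (21.94−17.26) − (24.81−17.88) = 4.68 − 6.93 = -2.25; fold change = 2^2.25 = 4.757
CG23787: ΔΔCt = (18.11−17.26) − (22.72−17.88) = 0.85 − 4.84 = -3.99; fold change = 2^3.99 = 15.889
CG23787 has the largest |ΔΔCt| = 3.99.

15.889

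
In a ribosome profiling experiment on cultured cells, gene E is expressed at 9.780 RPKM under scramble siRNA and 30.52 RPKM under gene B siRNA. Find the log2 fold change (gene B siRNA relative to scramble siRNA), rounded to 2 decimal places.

1.64

Fold change = 30.52 / 9.780 = 3.1207
log2(3.1207) = 1.642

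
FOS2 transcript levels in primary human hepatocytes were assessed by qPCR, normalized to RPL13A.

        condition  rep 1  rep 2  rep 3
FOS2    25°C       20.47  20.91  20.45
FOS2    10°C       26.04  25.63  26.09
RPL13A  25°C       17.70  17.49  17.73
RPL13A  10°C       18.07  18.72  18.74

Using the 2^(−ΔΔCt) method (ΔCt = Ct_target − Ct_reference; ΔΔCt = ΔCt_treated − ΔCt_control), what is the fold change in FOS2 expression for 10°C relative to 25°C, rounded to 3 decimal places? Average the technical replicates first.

0.046

Mean Ct: FOS2 25°C 20.610; FOS2 10°C 25.920; RPL13A 25°C 17.640; RPL13A 10°C 18.510
ΔCt(25°C) = 20.610 − 17.640 = 2.970
ΔCt(10°C) = 25.920 − 18.510 = 7.410
ΔΔCt = 7.410 − 2.970 = 4.440
Fold change = 2^(−4.440) = 0.0461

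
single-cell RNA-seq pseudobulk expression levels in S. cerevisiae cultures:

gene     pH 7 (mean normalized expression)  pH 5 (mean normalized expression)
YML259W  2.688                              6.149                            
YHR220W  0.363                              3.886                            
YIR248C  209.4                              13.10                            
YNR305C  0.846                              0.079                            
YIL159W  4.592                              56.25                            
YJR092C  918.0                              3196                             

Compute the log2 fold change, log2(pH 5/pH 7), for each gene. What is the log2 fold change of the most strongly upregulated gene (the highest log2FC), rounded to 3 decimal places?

3.615

log2(6.149/2.688) = 1.194  (YML259W)
log2(3.886/0.363) = 3.420  (YHR220W)
log2(13.10/209.4) = -3.999  (YIR248C)
log2(0.079/0.846) = -3.421  (YNR305C)
log2(56.25/4.592) = 3.615  (YIL159W)
log2(3196/918.0) = 1.800  (YJR092C)
YIL159W is most strongly upregulated.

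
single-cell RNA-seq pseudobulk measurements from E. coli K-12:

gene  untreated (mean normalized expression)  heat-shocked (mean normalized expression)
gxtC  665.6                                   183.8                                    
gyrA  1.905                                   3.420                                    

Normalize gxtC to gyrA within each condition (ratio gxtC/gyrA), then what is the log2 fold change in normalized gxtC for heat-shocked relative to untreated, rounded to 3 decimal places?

gxtC/gyrA (untreated) = 665.6 / 1.905 = 349.4
gxtC/gyrA (heat-shocked) = 183.8 / 3.420 = 53.743
Fold change = 53.743 / 349.4 = 0.1538
log2(0.1538) = -2.7007

-2.701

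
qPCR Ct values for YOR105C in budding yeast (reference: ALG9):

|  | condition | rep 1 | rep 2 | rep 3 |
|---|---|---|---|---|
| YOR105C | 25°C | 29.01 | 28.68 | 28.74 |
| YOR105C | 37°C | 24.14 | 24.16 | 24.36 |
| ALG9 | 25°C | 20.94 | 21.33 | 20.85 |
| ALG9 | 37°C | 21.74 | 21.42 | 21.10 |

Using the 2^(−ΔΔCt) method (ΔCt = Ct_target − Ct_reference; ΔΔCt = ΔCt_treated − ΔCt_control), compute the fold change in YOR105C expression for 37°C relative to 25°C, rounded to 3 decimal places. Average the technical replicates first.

31.341

Mean Ct: YOR105C 25°C 28.810; YOR105C 37°C 24.220; ALG9 25°C 21.040; ALG9 37°C 21.420
ΔCt(25°C) = 28.810 − 21.040 = 7.770
ΔCt(37°C) = 24.220 − 21.420 = 2.800
ΔΔCt = 2.800 − 7.770 = -4.970
Fold change = 2^(−(-4.970)) = 2^4.970 = 31.3414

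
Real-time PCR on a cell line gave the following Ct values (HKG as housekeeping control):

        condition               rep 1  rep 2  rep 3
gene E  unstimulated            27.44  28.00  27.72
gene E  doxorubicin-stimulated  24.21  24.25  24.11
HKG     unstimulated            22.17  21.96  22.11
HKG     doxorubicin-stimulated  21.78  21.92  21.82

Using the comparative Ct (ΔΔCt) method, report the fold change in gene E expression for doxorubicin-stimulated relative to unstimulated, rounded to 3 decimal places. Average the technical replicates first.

Mean Ct: gene E unstimulated 27.720; gene E doxorubicin-stimulated 24.190; HKG unstimulated 22.080; HKG doxorubicin-stimulated 21.840
ΔCt(unstimulated) = 27.720 − 22.080 = 5.640
ΔCt(doxorubicin-stimulated) = 24.190 − 21.840 = 2.350
ΔΔCt = 2.350 − 5.640 = -3.290
Fold change = 2^(−(-3.290)) = 2^3.290 = 9.7811

9.781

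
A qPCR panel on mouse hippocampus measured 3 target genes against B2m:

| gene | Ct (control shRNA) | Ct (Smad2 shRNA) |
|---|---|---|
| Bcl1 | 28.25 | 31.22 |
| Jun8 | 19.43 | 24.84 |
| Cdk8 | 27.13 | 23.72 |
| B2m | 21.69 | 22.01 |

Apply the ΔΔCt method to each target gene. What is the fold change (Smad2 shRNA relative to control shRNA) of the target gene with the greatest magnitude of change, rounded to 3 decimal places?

0.029

Bcl1: ΔΔCt = (31.22−22.01) − (28.25−21.69) = 9.21 − 6.56 = 2.65; fold change = 2^-2.65 = 0.159
Jun8: ΔΔCt = (24.84−22.01) − (19.43−21.69) = 2.83 − (-2.26) = 5.09; fold change = 2^-5.09 = 0.029
Cdk8: ΔΔCt = (23.72−22.01) − (27.13−21.69) = 1.71 − 5.44 = -3.73; fold change = 2^3.73 = 13.269
Jun8 has the largest |ΔΔCt| = 5.09.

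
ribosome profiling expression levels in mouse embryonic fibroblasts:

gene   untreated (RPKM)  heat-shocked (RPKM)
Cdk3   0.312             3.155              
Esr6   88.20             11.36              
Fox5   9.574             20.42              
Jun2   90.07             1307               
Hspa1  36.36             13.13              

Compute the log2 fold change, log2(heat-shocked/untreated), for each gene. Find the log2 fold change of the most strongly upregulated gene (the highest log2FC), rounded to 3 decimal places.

3.859

log2(3.155/0.312) = 3.338  (Cdk3)
log2(11.36/88.20) = -2.957  (Esr6)
log2(20.42/9.574) = 1.093  (Fox5)
log2(1307/90.07) = 3.859  (Jun2)
log2(13.13/36.36) = -1.469  (Hspa1)
Jun2 is most strongly upregulated.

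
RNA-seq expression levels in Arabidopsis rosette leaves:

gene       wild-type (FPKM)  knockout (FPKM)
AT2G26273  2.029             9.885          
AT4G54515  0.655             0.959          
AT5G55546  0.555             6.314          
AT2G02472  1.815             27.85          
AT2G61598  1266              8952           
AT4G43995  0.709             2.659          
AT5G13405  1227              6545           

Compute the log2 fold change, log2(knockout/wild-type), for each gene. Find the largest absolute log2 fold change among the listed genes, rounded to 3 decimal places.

3.940

log2(9.885/2.029) = 2.284  (AT2G26273)
log2(0.959/0.655) = 0.550  (AT4G54515)
log2(6.314/0.555) = 3.508  (AT5G55546)
log2(27.85/1.815) = 3.940  (AT2G02472)
log2(8952/1266) = 2.822  (AT2G61598)
log2(2.659/0.709) = 1.907  (AT4G43995)
log2(6545/1227) = 2.415  (AT5G13405)
The largest magnitude belongs to AT2G02472.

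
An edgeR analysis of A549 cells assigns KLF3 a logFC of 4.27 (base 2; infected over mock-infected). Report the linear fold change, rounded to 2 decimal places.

19.29

Fold change = 2^(4.27) = 19.293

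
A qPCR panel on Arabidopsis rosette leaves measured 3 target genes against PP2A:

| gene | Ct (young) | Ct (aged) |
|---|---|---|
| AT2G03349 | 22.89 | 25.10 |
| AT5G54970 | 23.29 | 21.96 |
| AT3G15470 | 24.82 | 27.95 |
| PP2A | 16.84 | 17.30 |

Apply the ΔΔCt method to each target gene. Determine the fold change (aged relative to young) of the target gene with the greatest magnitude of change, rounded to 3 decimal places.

0.157

AT2G03349: ΔΔCt = (25.10−17.30) − (22.89−16.84) = 7.80 − 6.05 = 1.75; fold change = 2^-1.75 = 0.297
AT5G54970: ΔΔCt = (21.96−17.30) − (23.29−16.84) = 4.66 − 6.45 = -1.79; fold change = 2^1.79 = 3.458
AT3G15470: ΔΔCt = (27.95−17.30) − (24.82−16.84) = 10.65 − 7.98 = 2.67; fold change = 2^-2.67 = 0.157
AT3G15470 has the largest |ΔΔCt| = 2.67.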